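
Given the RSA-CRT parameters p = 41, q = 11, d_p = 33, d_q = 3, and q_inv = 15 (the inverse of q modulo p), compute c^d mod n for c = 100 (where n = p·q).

m₁ = c^(d_p) mod p: c ≡ 18 (mod 41), and 18^33 mod 41 = 10.
m₂ = c^(d_q) mod q: c ≡ 1 (mod 11), and 1^3 mod 11 = 1.
h = q_inv·(m₁ − m₂) mod p = 15·(10 − 1) mod 41 = 12.
m = m₂ + h·q = 1 + 12·11 = 133.

133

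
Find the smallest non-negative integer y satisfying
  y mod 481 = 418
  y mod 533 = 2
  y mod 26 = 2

4266

gcd(481, 533) = 13 and 13 | (2 − 418), so the pair is consistent; merging gives y ≡ 4266 (mod 19721), where 19721 = lcm(481, 533).
gcd(19721, 26) = 13 and 13 | (2 − 4266), so the pair is consistent; merging gives y ≡ 4266 (mod 39442), where 39442 = lcm(19721, 26).
The solution is unique modulo lcm(481, 533, 26) = 39442.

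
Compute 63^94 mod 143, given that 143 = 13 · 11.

Mod 13: 63 ≡ 11; by Fermat, exponent reduces to 94 mod 12 = 10; 11^10 ≡ 10 (mod 13).
Mod 11: 63 ≡ 8; by Fermat, exponent reduces to 94 mod 10 = 4; 8^4 ≡ 4 (mod 11).
Combine by CRT: x ≡ 10 (mod 13), x ≡ 4 (mod 11) ⇒ x ≡ 114 (mod 143).

114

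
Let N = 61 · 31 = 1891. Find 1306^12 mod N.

Mod 61: 1306 ≡ 25; 25^12 ≡ 34 (mod 61).
Mod 31: 1306 ≡ 4; 4^12 ≡ 16 (mod 31).
Combine by CRT: x ≡ 34 (mod 61), x ≡ 16 (mod 31) ⇒ x ≡ 1132 (mod 1891).

1132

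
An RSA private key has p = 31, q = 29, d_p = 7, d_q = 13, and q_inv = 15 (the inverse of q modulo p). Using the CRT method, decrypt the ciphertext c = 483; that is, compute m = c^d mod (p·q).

m₁ = c^(d_p) mod p: c ≡ 18 (mod 31), and 18^7 mod 31 = 9.
m₂ = c^(d_q) mod q: c ≡ 19 (mod 29), and 19^13 mod 29 = 3.
h = q_inv·(m₁ − m₂) mod p = 15·(9 − 3) mod 31 = 28.
m = m₂ + h·q = 3 + 28·29 = 815.

815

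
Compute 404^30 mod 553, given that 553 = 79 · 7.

Mod 79: 404 ≡ 9; 9^30 ≡ 62 (mod 79).
Mod 7: 404 ≡ 5; since 6 | 30, by Fermat 5^30 ≡ 1 (mod 7).
Combine by CRT: x ≡ 62 (mod 79), x ≡ 1 (mod 7) ⇒ x ≡ 141 (mod 553).

141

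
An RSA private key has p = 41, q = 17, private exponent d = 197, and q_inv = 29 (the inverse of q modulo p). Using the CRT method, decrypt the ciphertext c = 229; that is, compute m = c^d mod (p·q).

621

d_p = d mod (p−1) = 197 mod 40 = 37; d_q = d mod (q−1) = 5.
m₁ = c^(d_p) mod p: c ≡ 24 (mod 41), and 24^37 mod 41 = 6.
m₂ = c^(d_q) mod q: c ≡ 8 (mod 17), and 8^5 mod 17 = 9.
h = q_inv·(m₁ − m₂) mod p = 29·(6 − 9) mod 41 = 36.
m = m₂ + h·q = 9 + 36·17 = 621.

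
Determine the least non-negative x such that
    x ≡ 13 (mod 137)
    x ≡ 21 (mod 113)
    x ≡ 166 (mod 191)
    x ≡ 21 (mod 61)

From x ≡ 13 (mod 137) write x = 13 + 137t. Substituting into x ≡ 21 (mod 113) gives 137t ≡ 8 (mod 113), and since 24⁻¹ ≡ 33 (mod 113), t ≡ 38. Hence x ≡ 13 + 137·38 = 5219 (mod 15481).
From x ≡ 5219 (mod 15481) write x = 5219 + 15481t. Substituting into x ≡ 166 (mod 191) gives 15481t ≡ 104 (mod 191), and since 10⁻¹ ≡ 172 (mod 191), t ≡ 125. Hence x ≡ 5219 + 15481·125 = 1940344 (mod 2956871).
From x ≡ 1940344 (mod 2956871) write x = 1940344 + 2956871t. Substituting into x ≡ 21 (mod 61) gives 2956871t ≡ 26 (mod 61), and since 18⁻¹ ≡ 17 (mod 61), t ≡ 15. Hence x ≡ 1940344 + 2956871·15 = 46293409 (mod 180369131).

46293409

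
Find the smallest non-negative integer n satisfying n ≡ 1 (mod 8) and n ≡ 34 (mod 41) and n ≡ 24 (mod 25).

649

From n ≡ 1 (mod 8) write n = 1 + 8t. Substituting into n ≡ 34 (mod 41) gives 8t ≡ 33 (mod 41), and since 8⁻¹ ≡ 36 (mod 41), t ≡ 40. Hence n ≡ 1 + 8·40 = 321 (mod 328).
From n ≡ 321 (mod 328) write n = 321 + 328t. Substituting into n ≡ 24 (mod 25) gives 328t ≡ 3 (mod 25), and since 3⁻¹ ≡ 17 (mod 25), t ≡ 1. Hence n ≡ 321 + 328·1 = 649 (mod 8200).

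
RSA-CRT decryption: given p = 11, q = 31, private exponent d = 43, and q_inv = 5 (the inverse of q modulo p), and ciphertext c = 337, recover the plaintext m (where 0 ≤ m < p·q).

277

d_p = d mod (p−1) = 43 mod 10 = 3; d_q = d mod (q−1) = 13.
m₁ = c^(d_p) mod p: c ≡ 7 (mod 11), and 7^3 mod 11 = 2.
m₂ = c^(d_q) mod q: c ≡ 27 (mod 31), and 27^13 mod 31 = 29.
h = q_inv·(m₁ − m₂) mod p = 5·(2 − 29) mod 11 = 8.
m = m₂ + h·q = 29 + 8·31 = 277.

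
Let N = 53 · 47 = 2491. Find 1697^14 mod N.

Mod 53: 1697 ≡ 1; 1^14 ≡ 1 (mod 53).
Mod 47: 1697 ≡ 5; 5^14 ≡ 27 (mod 47).
Combine by CRT: x ≡ 1 (mod 53), x ≡ 27 (mod 47) ⇒ x ≡ 1061 (mod 2491).

1061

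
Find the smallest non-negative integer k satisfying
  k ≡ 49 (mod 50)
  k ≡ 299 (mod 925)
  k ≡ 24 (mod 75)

gcd(50, 925) = 25 and 25 | (299 − 49), so the pair is consistent; merging gives k ≡ 299 (mod 1850), where 1850 = lcm(50, 925).
gcd(1850, 75) = 25 and 25 | (24 − 299), so the pair is consistent; merging gives k ≡ 3999 (mod 5550), where 5550 = lcm(1850, 75).
The solution is unique modulo lcm(50, 925, 75) = 5550.

3999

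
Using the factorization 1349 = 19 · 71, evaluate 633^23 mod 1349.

575

Mod 19: 633 ≡ 6; by Fermat, exponent reduces to 23 mod 18 = 5; 6^5 ≡ 5 (mod 19).
Mod 71: 633 ≡ 65; 65^23 ≡ 7 (mod 71).
Combine by CRT: x ≡ 5 (mod 19), x ≡ 7 (mod 71) ⇒ x ≡ 575 (mod 1349).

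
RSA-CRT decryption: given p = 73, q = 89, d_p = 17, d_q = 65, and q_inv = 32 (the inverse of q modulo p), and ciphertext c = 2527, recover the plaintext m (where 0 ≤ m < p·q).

4512

m₁ = c^(d_p) mod p: c ≡ 45 (mod 73), and 45^17 mod 73 = 59.
m₂ = c^(d_q) mod q: c ≡ 35 (mod 89), and 35^65 mod 89 = 62.
h = q_inv·(m₁ − m₂) mod p = 32·(59 − 62) mod 73 = 50.
m = m₂ + h·q = 62 + 50·89 = 4512.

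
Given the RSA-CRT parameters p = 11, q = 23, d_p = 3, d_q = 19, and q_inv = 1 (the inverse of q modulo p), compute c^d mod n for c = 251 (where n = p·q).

m₁ = c^(d_p) mod p: c ≡ 9 (mod 11), and 9^3 mod 11 = 3.
m₂ = c^(d_q) mod q: c ≡ 21 (mod 23), and 21^19 mod 23 = 20.
h = q_inv·(m₁ − m₂) mod p = 1·(3 − 20) mod 11 = 5.
m = m₂ + h·q = 20 + 5·23 = 135.

135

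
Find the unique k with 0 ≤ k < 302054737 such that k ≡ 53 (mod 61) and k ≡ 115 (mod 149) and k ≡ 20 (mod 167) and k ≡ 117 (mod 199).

258110878

The moduli are pairwise coprime; N = 61·149·167·199 = 302054737.
N/61 = 4951717; 4951717 ≡ 42 (mod 61); 42·16 ≡ 1, so inverse 16.
N/149 = 2027213; 2027213 ≡ 68 (mod 149); 68·103 ≡ 1, so inverse 103.
N/167 = 1808711; 1808711 ≡ 101 (mod 167); 101·43 ≡ 1, so inverse 43.
N/199 = 1517863; 1517863 ≡ 90 (mod 199); 90·157 ≡ 1, so inverse 157.
k ≡ 53·4951717·16 + 115·2027213·103 + 20·1808711·43 + 117·1517863·157 = 57648510908.
57648510908 mod 302054737 = 258110878.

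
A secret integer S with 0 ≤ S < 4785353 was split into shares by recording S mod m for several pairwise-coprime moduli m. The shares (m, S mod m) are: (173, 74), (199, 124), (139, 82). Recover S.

The moduli are pairwise coprime; N = 173·199·139 = 4785353.
N/173 = 27661; 27661 ≡ 154 (mod 173); 154·91 ≡ 1, so inverse 91.
N/199 = 24047; 24047 ≡ 167 (mod 199); 167·143 ≡ 1, so inverse 143.
N/139 = 34427; 34427 ≡ 94 (mod 139); 94·105 ≡ 1, so inverse 105.
S ≡ 74·27661·91 + 124·24047·143 + 82·34427·105 = 909087048.
909087048 mod 4785353 = 4655331.

4655331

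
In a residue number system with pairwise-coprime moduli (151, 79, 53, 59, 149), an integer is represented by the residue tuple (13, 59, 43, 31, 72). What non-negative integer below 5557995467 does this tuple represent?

The moduli are pairwise coprime; N = 151·79·53·59·149 = 5557995467.
N/151 = 36807917; 36807917 ≡ 6 (mod 151); 6·126 ≡ 1, so inverse 126.
N/79 = 70354373; 70354373 ≡ 54 (mod 79); 54·60 ≡ 1, so inverse 60.
N/53 = 104867839; 104867839 ≡ 25 (mod 53); 25·17 ≡ 1, so inverse 17.
N/59 = 94203313; 94203313 ≡ 19 (mod 59); 19·28 ≡ 1, so inverse 28.
N/149 = 37301983; 37301983 ≡ 131 (mod 149); 131·91 ≡ 1, so inverse 91.
x ≡ 13·36807917·126 + 59·70354373·60 + 43·104867839·17 + 31·94203313·28 + 72·37301983·91 = 712175307075.
712175307075 mod 5557995467 = 751887299.

751887299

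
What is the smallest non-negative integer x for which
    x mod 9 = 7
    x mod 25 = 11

61

From x ≡ 7 (mod 9) write x = 7 + 9t. Substituting into x ≡ 11 (mod 25) gives 9t ≡ 4 (mod 25), and since 9⁻¹ ≡ 14 (mod 25), t ≡ 6. Hence x ≡ 7 + 9·6 = 61 (mod 225).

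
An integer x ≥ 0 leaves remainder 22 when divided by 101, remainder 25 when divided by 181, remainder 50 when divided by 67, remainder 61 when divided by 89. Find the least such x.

The moduli are pairwise coprime; N = 101·181·67·89 = 109009603.
N/101 = 1079303; 1079303 ≡ 17 (mod 101); 17·6 ≡ 1, so inverse 6.
N/181 = 602263; 602263 ≡ 76 (mod 181); 76·131 ≡ 1, so inverse 131.
N/67 = 1627009; 1627009 ≡ 48 (mod 67); 48·7 ≡ 1, so inverse 7.
N/89 = 1224827; 1224827 ≡ 9 (mod 89); 9·10 ≡ 1, so inverse 10.
x ≡ 22·1079303·6 + 25·602263·131 + 50·1627009·7 + 61·1224827·10 = 3431476941.
3431476941 mod 109009603 = 52179248.

52179248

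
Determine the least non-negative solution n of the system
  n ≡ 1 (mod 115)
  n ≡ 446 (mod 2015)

12536

gcd(115, 2015) = 5 and 5 | (446 − 1), so the pair is consistent; merging gives n ≡ 12536 (mod 46345), where 46345 = lcm(115, 2015).
The solution is unique modulo lcm(115, 2015) = 46345.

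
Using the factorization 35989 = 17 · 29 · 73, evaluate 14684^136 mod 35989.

Mod 17: 14684 ≡ 13; by Fermat, exponent reduces to 136 mod 16 = 8; 13^8 ≡ 1 (mod 17).
Mod 29: 14684 ≡ 10; by Fermat, exponent reduces to 136 mod 28 = 24; 10^24 ≡ 23 (mod 29).
Mod 73: 14684 ≡ 11; by Fermat, exponent reduces to 136 mod 72 = 64; 11^64 ≡ 37 (mod 73).
Combine by CRT: x ≡ 1 (mod 17), x ≡ 23 (mod 29), x ≡ 37 (mod 73) ⇒ x ≡ 6461 (mod 35989).

6461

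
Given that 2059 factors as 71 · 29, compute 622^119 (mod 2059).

1942

Mod 71: 622 ≡ 54; by Fermat, exponent reduces to 119 mod 70 = 49; 54^49 ≡ 25 (mod 71).
Mod 29: 622 ≡ 13; by Fermat, exponent reduces to 119 mod 28 = 7; 13^7 ≡ 28 (mod 29).
Combine by CRT: x ≡ 25 (mod 71), x ≡ 28 (mod 29) ⇒ x ≡ 1942 (mod 2059).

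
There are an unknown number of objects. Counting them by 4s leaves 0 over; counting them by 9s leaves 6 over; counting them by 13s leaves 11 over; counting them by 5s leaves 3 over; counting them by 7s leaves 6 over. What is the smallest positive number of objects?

The moduli are pairwise coprime; M = 4·9·13·5·7 = 16380.
M/4 = 4095; 4095 ≡ 3 (mod 4); 3·3 ≡ 1, so inverse 3.
M/9 = 1820; 1820 ≡ 2 (mod 9); 2·5 ≡ 1, so inverse 5.
M/13 = 1260; 1260 ≡ 12 (mod 13); 12·12 ≡ 1, so inverse 12.
M/5 = 3276; 3276 ≡ 1 (mod 5), inverse 1.
M/7 = 2340; 2340 ≡ 2 (mod 7); 2·4 ≡ 1, so inverse 4.
N ≡ 0·4095·3 + 6·1820·5 + 11·1260·12 + 3·3276·1 + 6·2340·4 = 286908.
286908 mod 16380 = 8448.

8448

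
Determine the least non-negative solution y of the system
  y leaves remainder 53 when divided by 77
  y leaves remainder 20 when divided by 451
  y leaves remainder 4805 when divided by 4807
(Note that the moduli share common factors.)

759504

gcd(77, 451) = 11 and 11 | (20 − 53), so the pair is consistent; merging gives y ≡ 1824 (mod 3157), where 3157 = lcm(77, 451).
gcd(3157, 4807) = 11 and 11 | (4805 − 1824), so the pair is consistent; merging gives y ≡ 759504 (mod 1379609), where 1379609 = lcm(3157, 4807).
The solution is unique modulo lcm(77, 451, 4807) = 1379609.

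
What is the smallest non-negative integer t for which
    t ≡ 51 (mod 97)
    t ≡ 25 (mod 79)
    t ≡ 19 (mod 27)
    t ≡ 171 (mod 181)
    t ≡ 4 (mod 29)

The moduli are pairwise coprime; N = 97·79·27·181·29 = 1086023349.
N/97 = 11196117; 11196117 ≡ 86 (mod 97); 86·44 ≡ 1, so inverse 44.
N/79 = 13747131; 13747131 ≡ 25 (mod 79); 25·19 ≡ 1, so inverse 19.
N/27 = 40223087; 40223087 ≡ 26 (mod 27); 26·26 ≡ 1, so inverse 26.
N/181 = 6000129; 6000129 ≡ 160 (mod 181); 160·112 ≡ 1, so inverse 112.
N/29 = 37449081; 37449081 ≡ 18 (mod 29); 18·21 ≡ 1, so inverse 21.
t ≡ 51·11196117·44 + 25·13747131·19 + 19·40223087·26 + 171·6000129·112 + 4·37449081·21 = 169584372163.
169584372163 mod 1086023349 = 164729719.

164729719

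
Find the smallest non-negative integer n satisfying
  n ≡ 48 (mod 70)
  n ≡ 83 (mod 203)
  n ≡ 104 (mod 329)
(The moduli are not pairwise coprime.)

84328

Combine the congruences pairwise.
gcd(70, 203) = 7 and 7 | (83 − 48), so the pair is consistent; merging gives n ≡ 1098 (mod 2030), where 2030 = lcm(70, 203).
gcd(2030, 329) = 7 and 7 | (104 − 1098), so the pair is consistent; merging gives n ≡ 84328 (mod 95410), where 95410 = lcm(2030, 329).
The solution is unique modulo lcm(70, 203, 329) = 95410.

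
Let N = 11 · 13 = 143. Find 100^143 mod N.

Mod 11: 100 ≡ 1; by Fermat, exponent reduces to 143 mod 10 = 3; 1^3 ≡ 1 (mod 11).
Mod 13: 100 ≡ 9; by Fermat, exponent reduces to 143 mod 12 = 11; 9^11 ≡ 3 (mod 13).
Combine by CRT: x ≡ 1 (mod 11), x ≡ 3 (mod 13) ⇒ x ≡ 133 (mod 143).

133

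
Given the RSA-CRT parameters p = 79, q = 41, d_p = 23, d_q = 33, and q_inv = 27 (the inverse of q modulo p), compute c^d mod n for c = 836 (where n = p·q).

2538

m₁ = c^(d_p) mod p: c ≡ 46 (mod 79), and 46^23 mod 79 = 10.
m₂ = c^(d_q) mod q: c ≡ 16 (mod 41), and 16^33 mod 41 = 37.
h = q_inv·(m₁ − m₂) mod p = 27·(10 − 37) mod 79 = 61.
m = m₂ + h·q = 37 + 61·41 = 2538.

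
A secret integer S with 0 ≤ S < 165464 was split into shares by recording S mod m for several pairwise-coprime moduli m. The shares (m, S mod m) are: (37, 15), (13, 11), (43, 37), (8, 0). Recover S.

7304

The moduli are pairwise coprime; N = 37·13·43·8 = 165464.
N/37 = 4472; 4472 ≡ 32 (mod 37); 32·22 ≡ 1, so inverse 22.
N/13 = 12728; 12728 ≡ 1 (mod 13), inverse 1.
N/43 = 3848; 3848 ≡ 21 (mod 43); 21·41 ≡ 1, so inverse 41.
N/8 = 20683; 20683 ≡ 3 (mod 8); 3·3 ≡ 1, so inverse 3.
S ≡ 15·4472·22 + 11·12728·1 + 37·3848·41 + 0·20683·3 = 7453184.
7453184 mod 165464 = 7304.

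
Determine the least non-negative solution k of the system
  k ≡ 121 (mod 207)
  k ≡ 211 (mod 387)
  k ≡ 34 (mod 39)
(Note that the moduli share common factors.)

gcd(207, 387) = 9 and 9 | (211 − 121), so the pair is consistent; merging gives k ≡ 4468 (mod 8901), where 8901 = lcm(207, 387).
gcd(8901, 39) = 3 and 3 | (34 − 4468), so the pair is consistent; merging gives k ≡ 93478 (mod 115713), where 115713 = lcm(8901, 39).
The solution is unique modulo lcm(207, 387, 39) = 115713.

93478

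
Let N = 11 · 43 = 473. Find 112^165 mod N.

340

Mod 11: 112 ≡ 2; by Fermat, exponent reduces to 165 mod 10 = 5; 2^5 ≡ 10 (mod 11).
Mod 43: 112 ≡ 26; by Fermat, exponent reduces to 165 mod 42 = 39; 26^39 ≡ 39 (mod 43).
Combine by CRT: x ≡ 10 (mod 11), x ≡ 39 (mod 43) ⇒ x ≡ 340 (mod 473).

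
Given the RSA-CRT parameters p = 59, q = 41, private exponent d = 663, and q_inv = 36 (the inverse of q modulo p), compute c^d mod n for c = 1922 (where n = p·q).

982

d_p = d mod (p−1) = 663 mod 58 = 25; d_q = d mod (q−1) = 23.
m₁ = c^(d_p) mod p: c ≡ 34 (mod 59), and 34^25 mod 59 = 38.
m₂ = c^(d_q) mod q: c ≡ 36 (mod 41), and 36^23 mod 41 = 39.
h = q_inv·(m₁ − m₂) mod p = 36·(38 − 39) mod 59 = 23.
m = m₂ + h·q = 39 + 23·41 = 982.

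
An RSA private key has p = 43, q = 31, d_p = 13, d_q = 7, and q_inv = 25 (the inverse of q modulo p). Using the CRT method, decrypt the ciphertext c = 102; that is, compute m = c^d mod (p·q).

723

m₁ = c^(d_p) mod p: c ≡ 16 (mod 43), and 16^13 mod 43 = 35.
m₂ = c^(d_q) mod q: c ≡ 9 (mod 31), and 9^7 mod 31 = 10.
h = q_inv·(m₁ − m₂) mod p = 25·(35 − 10) mod 43 = 23.
m = m₂ + h·q = 10 + 23·31 = 723.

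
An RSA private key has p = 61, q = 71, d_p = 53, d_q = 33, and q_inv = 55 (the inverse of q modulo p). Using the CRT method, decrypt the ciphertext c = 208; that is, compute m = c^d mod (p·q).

m₁ = c^(d_p) mod p: c ≡ 25 (mod 61), and 25^53 mod 61 = 56.
m₂ = c^(d_q) mod q: c ≡ 66 (mod 71), and 66^33 mod 71 = 17.
h = q_inv·(m₁ − m₂) mod p = 55·(56 − 17) mod 61 = 10.
m = m₂ + h·q = 17 + 10·71 = 727.

727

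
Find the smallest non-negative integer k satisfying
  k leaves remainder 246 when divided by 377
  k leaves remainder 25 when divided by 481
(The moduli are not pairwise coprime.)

6278

Combine the congruences pairwise.
gcd(377, 481) = 13 and 13 | (25 − 246), so the pair is consistent; merging gives k ≡ 6278 (mod 13949), where 13949 = lcm(377, 481).
The solution is unique modulo lcm(377, 481) = 13949.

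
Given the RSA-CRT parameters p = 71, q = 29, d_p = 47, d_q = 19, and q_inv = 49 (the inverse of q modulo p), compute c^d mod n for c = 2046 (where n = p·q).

1676

m₁ = c^(d_p) mod p: c ≡ 58 (mod 71), and 58^47 mod 71 = 43.
m₂ = c^(d_q) mod q: c ≡ 16 (mod 29), and 16^19 mod 29 = 23.
h = q_inv·(m₁ − m₂) mod p = 49·(43 − 23) mod 71 = 57.
m = m₂ + h·q = 23 + 57·29 = 1676.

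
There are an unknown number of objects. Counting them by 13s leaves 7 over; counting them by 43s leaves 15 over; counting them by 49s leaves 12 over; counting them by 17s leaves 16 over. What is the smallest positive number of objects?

293963

From N ≡ 7 (mod 13) write N = 7 + 13t. Substituting into N ≡ 15 (mod 43) gives 13t ≡ 8 (mod 43), and since 13⁻¹ ≡ 10 (mod 43), t ≡ 37. Hence N ≡ 7 + 13·37 = 488 (mod 559).
From N ≡ 488 (mod 559) write N = 488 + 559t. Substituting into N ≡ 12 (mod 49) gives 559t ≡ 14 (mod 49), and since 20⁻¹ ≡ 27 (mod 49), t ≡ 35. Hence N ≡ 488 + 559·35 = 20053 (mod 27391).
From N ≡ 20053 (mod 27391) write N = 20053 + 27391t. Substituting into N ≡ 16 (mod 17) gives 27391t ≡ 6 (mod 17), and since 4⁻¹ ≡ 13 (mod 17), t ≡ 10. Hence N ≡ 20053 + 27391·10 = 293963 (mod 465647).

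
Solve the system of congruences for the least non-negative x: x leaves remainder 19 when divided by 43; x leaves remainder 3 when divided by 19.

535

From x ≡ 19 (mod 43) write x = 19 + 43t. Substituting into x ≡ 3 (mod 19) gives 43t ≡ 3 (mod 19), and since 5⁻¹ ≡ 4 (mod 19), t ≡ 12. Hence x ≡ 19 + 43·12 = 535 (mod 817).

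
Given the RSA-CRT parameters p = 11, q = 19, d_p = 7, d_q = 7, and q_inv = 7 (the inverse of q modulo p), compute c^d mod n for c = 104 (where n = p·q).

80

m₁ = c^(d_p) mod p: c ≡ 5 (mod 11), and 5^7 mod 11 = 3.
m₂ = c^(d_q) mod q: c ≡ 9 (mod 19), and 9^7 mod 19 = 4.
h = q_inv·(m₁ − m₂) mod p = 7·(3 − 4) mod 11 = 4.
m = m₂ + h·q = 4 + 4·19 = 80.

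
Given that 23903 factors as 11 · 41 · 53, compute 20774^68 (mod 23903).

23401

Mod 11: 20774 ≡ 6; by Fermat, exponent reduces to 68 mod 10 = 8; 6^8 ≡ 4 (mod 11).
Mod 41: 20774 ≡ 28; by Fermat, exponent reduces to 68 mod 40 = 28; 28^28 ≡ 31 (mod 41).
Mod 53: 20774 ≡ 51; by Fermat, exponent reduces to 68 mod 52 = 16; 51^16 ≡ 28 (mod 53).
Combine by CRT: x ≡ 4 (mod 11), x ≡ 31 (mod 41), x ≡ 28 (mod 53) ⇒ x ≡ 23401 (mod 23903).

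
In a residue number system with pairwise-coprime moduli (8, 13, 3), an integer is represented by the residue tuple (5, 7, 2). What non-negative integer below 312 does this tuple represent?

Combine the congruences pairwise.
From x ≡ 5 (mod 8) write x = 5 + 8t. Substituting into x ≡ 7 (mod 13) gives 8t ≡ 2 (mod 13), and since 8⁻¹ ≡ 5 (mod 13), t ≡ 10. Hence x ≡ 5 + 8·10 = 85 (mod 104).
From x ≡ 85 (mod 104) write x = 85 + 104t. Substituting into x ≡ 2 (mod 3) gives 104t ≡ 1 (mod 3), and since 2⁻¹ ≡ 2 (mod 3), t ≡ 2. Hence x ≡ 85 + 104·2 = 293 (mod 312).

293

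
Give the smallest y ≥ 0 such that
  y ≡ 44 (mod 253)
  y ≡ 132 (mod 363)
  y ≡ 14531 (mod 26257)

1616208

Combine the congruences pairwise.
gcd(253, 363) = 11 and 11 | (132 − 44), so the pair is consistent; merging gives y ≡ 4851 (mod 8349), where 8349 = lcm(253, 363).
gcd(8349, 26257) = 121 and 121 | (14531 − 4851), so the pair is consistent; merging gives y ≡ 1616208 (mod 1811733), where 1811733 = lcm(8349, 26257).
The solution is unique modulo lcm(253, 363, 26257) = 1811733.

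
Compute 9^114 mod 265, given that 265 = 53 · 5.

261

Mod 53: 9 ≡ 9; by Fermat, exponent reduces to 114 mod 52 = 10; 9^10 ≡ 49 (mod 53).
Mod 5: 9 ≡ 4; by Fermat, exponent reduces to 114 mod 4 = 2; 4^2 ≡ 1 (mod 5).
Combine by CRT: x ≡ 49 (mod 53), x ≡ 1 (mod 5) ⇒ x ≡ 261 (mod 265).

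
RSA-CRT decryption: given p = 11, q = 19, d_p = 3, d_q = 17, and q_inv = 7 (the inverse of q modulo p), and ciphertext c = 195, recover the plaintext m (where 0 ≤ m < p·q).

61

m₁ = c^(d_p) mod p: c ≡ 8 (mod 11), and 8^3 mod 11 = 6.
m₂ = c^(d_q) mod q: c ≡ 5 (mod 19), and 5^17 mod 19 = 4.
h = q_inv·(m₁ − m₂) mod p = 7·(6 − 4) mod 11 = 3.
m = m₂ + h·q = 4 + 3·19 = 61.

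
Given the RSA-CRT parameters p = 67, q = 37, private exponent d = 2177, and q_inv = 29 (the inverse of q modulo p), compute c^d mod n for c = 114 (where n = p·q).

1283

d_p = d mod (p−1) = 2177 mod 66 = 65; d_q = d mod (q−1) = 17.
m₁ = c^(d_p) mod p: c ≡ 47 (mod 67), and 47^65 mod 67 = 10.
m₂ = c^(d_q) mod q: c ≡ 3 (mod 37), and 3^17 mod 37 = 25.
h = q_inv·(m₁ − m₂) mod p = 29·(10 − 25) mod 67 = 34.
m = m₂ + h·q = 25 + 34·37 = 1283.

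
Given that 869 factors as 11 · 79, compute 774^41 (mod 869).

455

Mod 11: 774 ≡ 4; by Fermat, exponent reduces to 41 mod 10 = 1; 4^1 ≡ 4 (mod 11).
Mod 79: 774 ≡ 63; 63^41 ≡ 60 (mod 79).
Combine by CRT: x ≡ 4 (mod 11), x ≡ 60 (mod 79) ⇒ x ≡ 455 (mod 869).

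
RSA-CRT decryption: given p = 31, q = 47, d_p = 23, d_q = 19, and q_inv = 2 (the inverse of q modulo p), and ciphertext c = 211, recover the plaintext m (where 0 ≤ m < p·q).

501

m₁ = c^(d_p) mod p: c ≡ 25 (mod 31), and 25^23 mod 31 = 5.
m₂ = c^(d_q) mod q: c ≡ 23 (mod 47), and 23^19 mod 47 = 31.
h = q_inv·(m₁ − m₂) mod p = 2·(5 − 31) mod 31 = 10.
m = m₂ + h·q = 31 + 10·47 = 501.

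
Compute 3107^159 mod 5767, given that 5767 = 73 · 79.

3277

Mod 73: 3107 ≡ 41; by Fermat, exponent reduces to 159 mod 72 = 15; 41^15 ≡ 65 (mod 73).
Mod 79: 3107 ≡ 26; by Fermat, exponent reduces to 159 mod 78 = 3; 26^3 ≡ 38 (mod 79).
Combine by CRT: x ≡ 65 (mod 73), x ≡ 38 (mod 79) ⇒ x ≡ 3277 (mod 5767).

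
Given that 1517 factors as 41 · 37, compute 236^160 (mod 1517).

1231

Mod 41: 236 ≡ 31; since 40 | 160, by Fermat 31^160 ≡ 1 (mod 41).
Mod 37: 236 ≡ 14; by Fermat, exponent reduces to 160 mod 36 = 16; 14^16 ≡ 10 (mod 37).
Combine by CRT: x ≡ 1 (mod 41), x ≡ 10 (mod 37) ⇒ x ≡ 1231 (mod 1517).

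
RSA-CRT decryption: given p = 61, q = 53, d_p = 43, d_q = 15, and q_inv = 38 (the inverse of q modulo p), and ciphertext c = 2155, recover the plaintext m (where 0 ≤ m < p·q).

m₁ = c^(d_p) mod p: c ≡ 20 (mod 61), and 20^43 mod 61 = 9.
m₂ = c^(d_q) mod q: c ≡ 35 (mod 53), and 35^15 mod 53 = 21.
h = q_inv·(m₁ − m₂) mod p = 38·(9 − 21) mod 61 = 32.
m = m₂ + h·q = 21 + 32·53 = 1717.

1717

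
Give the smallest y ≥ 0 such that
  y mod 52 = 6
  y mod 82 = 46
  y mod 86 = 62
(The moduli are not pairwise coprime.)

gcd(52, 82) = 2 and 2 | (46 − 6), so the pair is consistent; merging gives y ≡ 1358 (mod 2132), where 2132 = lcm(52, 82).
gcd(2132, 86) = 2 and 2 | (62 − 1358), so the pair is consistent; merging gives y ≡ 63186 (mod 91676), where 91676 = lcm(2132, 86).
The solution is unique modulo lcm(52, 82, 86) = 91676.

63186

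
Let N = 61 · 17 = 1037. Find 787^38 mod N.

19

Mod 61: 787 ≡ 55; 55^38 ≡ 19 (mod 61).
Mod 17: 787 ≡ 5; by Fermat, exponent reduces to 38 mod 16 = 6; 5^6 ≡ 2 (mod 17).
Combine by CRT: x ≡ 19 (mod 61), x ≡ 2 (mod 17) ⇒ x ≡ 19 (mod 1037).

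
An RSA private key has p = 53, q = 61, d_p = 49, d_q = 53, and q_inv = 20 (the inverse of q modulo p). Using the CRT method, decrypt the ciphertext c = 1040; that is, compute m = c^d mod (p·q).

m₁ = c^(d_p) mod p: c ≡ 33 (mod 53), and 33^49 mod 53 = 18.
m₂ = c^(d_q) mod q: c ≡ 3 (mod 61), and 3^53 mod 61 = 27.
h = q_inv·(m₁ − m₂) mod p = 20·(18 − 27) mod 53 = 32.
m = m₂ + h·q = 27 + 32·61 = 1979.

1979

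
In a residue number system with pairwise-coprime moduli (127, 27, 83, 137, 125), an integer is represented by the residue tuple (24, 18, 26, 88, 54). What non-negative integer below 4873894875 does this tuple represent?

3209022054

The moduli are pairwise coprime; N = 127·27·83·137·125 = 4873894875.
N/127 = 38377125; 38377125 ≡ 11 (mod 127); 11·104 ≡ 1, so inverse 104.
N/27 = 180514625; 180514625 ≡ 23 (mod 27); 23·20 ≡ 1, so inverse 20.
N/83 = 58721625; 58721625 ≡ 38 (mod 83); 38·59 ≡ 1, so inverse 59.
N/137 = 35575875; 35575875 ≡ 126 (mod 137); 126·112 ≡ 1, so inverse 112.
N/125 = 38991159; 38991159 ≡ 34 (mod 125); 34·114 ≡ 1, so inverse 114.
x ≡ 24·38377125·104 + 18·180514625·20 + 26·58721625·59 + 88·35575875·112 + 54·38991159·114 = 841518940554.
841518940554 mod 4873894875 = 3209022054.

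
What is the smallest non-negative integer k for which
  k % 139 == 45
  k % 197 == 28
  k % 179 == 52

From k ≡ 45 (mod 139) write k = 45 + 139t. Substituting into k ≡ 28 (mod 197) gives 139t ≡ 180 (mod 197), and since 139⁻¹ ≡ 180 (mod 197), t ≡ 92. Hence k ≡ 45 + 139·92 = 12833 (mod 27383).
From k ≡ 12833 (mod 27383) write k = 12833 + 27383t. Substituting into k ≡ 52 (mod 179) gives 27383t ≡ 107 (mod 179), and since 175⁻¹ ≡ 134 (mod 179), t ≡ 18. Hence k ≡ 12833 + 27383·18 = 505727 (mod 4901557).

505727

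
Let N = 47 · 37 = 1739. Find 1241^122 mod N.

Mod 47: 1241 ≡ 19; by Fermat, exponent reduces to 122 mod 46 = 30; 19^30 ≡ 17 (mod 47).
Mod 37: 1241 ≡ 20; by Fermat, exponent reduces to 122 mod 36 = 14; 20^14 ≡ 3 (mod 37).
Combine by CRT: x ≡ 17 (mod 47), x ≡ 3 (mod 37) ⇒ x ≡ 299 (mod 1739).

299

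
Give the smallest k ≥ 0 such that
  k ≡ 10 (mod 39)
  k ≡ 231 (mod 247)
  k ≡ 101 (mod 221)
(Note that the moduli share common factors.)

11593

Combine the congruences pairwise.
gcd(39, 247) = 13 and 13 | (231 − 10), so the pair is consistent; merging gives k ≡ 478 (mod 741), where 741 = lcm(39, 247).
gcd(741, 221) = 13 and 13 | (101 − 478), so the pair is consistent; merging gives k ≡ 11593 (mod 12597), where 12597 = lcm(741, 221).
The solution is unique modulo lcm(39, 247, 221) = 12597.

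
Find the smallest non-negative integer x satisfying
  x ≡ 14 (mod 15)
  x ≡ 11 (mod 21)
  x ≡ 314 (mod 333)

3644

gcd(15, 21) = 3 and 3 | (11 − 14), so the pair is consistent; merging gives x ≡ 74 (mod 105), where 105 = lcm(15, 21).
gcd(105, 333) = 3 and 3 | (314 − 74), so the pair is consistent; merging gives x ≡ 3644 (mod 11655), where 11655 = lcm(105, 333).
The solution is unique modulo lcm(15, 21, 333) = 11655.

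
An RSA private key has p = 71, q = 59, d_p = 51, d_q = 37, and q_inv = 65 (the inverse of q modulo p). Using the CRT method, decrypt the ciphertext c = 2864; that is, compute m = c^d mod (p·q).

2756

m₁ = c^(d_p) mod p: c ≡ 24 (mod 71), and 24^51 mod 71 = 58.
m₂ = c^(d_q) mod q: c ≡ 32 (mod 59), and 32^37 mod 59 = 42.
h = q_inv·(m₁ − m₂) mod p = 65·(58 − 42) mod 71 = 46.
m = m₂ + h·q = 42 + 46·59 = 2756.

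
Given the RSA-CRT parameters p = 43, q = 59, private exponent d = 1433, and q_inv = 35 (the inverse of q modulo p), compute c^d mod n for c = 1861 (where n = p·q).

2356

d_p = d mod (p−1) = 1433 mod 42 = 5; d_q = d mod (q−1) = 41.
m₁ = c^(d_p) mod p: c ≡ 12 (mod 43), and 12^5 mod 43 = 34.
m₂ = c^(d_q) mod q: c ≡ 32 (mod 59), and 32^41 mod 59 = 55.
h = q_inv·(m₁ − m₂) mod p = 35·(34 − 55) mod 43 = 39.
m = m₂ + h·q = 55 + 39·59 = 2356.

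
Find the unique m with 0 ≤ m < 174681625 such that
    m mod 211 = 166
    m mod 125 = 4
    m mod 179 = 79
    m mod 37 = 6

The moduli are pairwise coprime; N = 211·125·179·37 = 174681625.
N/211 = 827875; 827875 ≡ 122 (mod 211); 122·64 ≡ 1, so inverse 64.
N/125 = 1397453; 1397453 ≡ 78 (mod 125); 78·117 ≡ 1, so inverse 117.
N/179 = 975875; 975875 ≡ 146 (mod 179); 146·141 ≡ 1, so inverse 141.
N/37 = 4721125; 4721125 ≡ 36 (mod 37); 36·36 ≡ 1, so inverse 36.
m ≡ 166·827875·64 + 4·1397453·117 + 79·975875·141 + 6·4721125·36 = 21339386629.
21339386629 mod 174681625 = 28228379.

28228379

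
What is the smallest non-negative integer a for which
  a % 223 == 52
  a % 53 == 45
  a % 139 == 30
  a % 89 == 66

From a ≡ 52 (mod 223) write a = 52 + 223t. Substituting into a ≡ 45 (mod 53) gives 223t ≡ 46 (mod 53), and since 11⁻¹ ≡ 29 (mod 53), t ≡ 9. Hence a ≡ 52 + 223·9 = 2059 (mod 11819).
From a ≡ 2059 (mod 11819) write a = 2059 + 11819t. Substituting into a ≡ 30 (mod 139) gives 11819t ≡ 56 (mod 139), and since 4⁻¹ ≡ 35 (mod 139), t ≡ 14. Hence a ≡ 2059 + 11819·14 = 167525 (mod 1642841).
From a ≡ 167525 (mod 1642841) write a = 167525 + 1642841t. Substituting into a ≡ 66 (mod 89) gives 1642841t ≡ 39 (mod 89), and since 79⁻¹ ≡ 80 (mod 89), t ≡ 5. Hence a ≡ 167525 + 1642841·5 = 8381730 (mod 146212849).

8381730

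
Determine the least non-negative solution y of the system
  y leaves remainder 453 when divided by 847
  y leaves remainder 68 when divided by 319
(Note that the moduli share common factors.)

gcd(847, 319) = 11 and 11 | (68 − 453), so the pair is consistent; merging gives y ≡ 15699 (mod 24563), where 24563 = lcm(847, 319).
The solution is unique modulo lcm(847, 319) = 24563.

15699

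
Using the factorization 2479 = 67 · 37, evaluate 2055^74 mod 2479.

Mod 67: 2055 ≡ 45; by Fermat, exponent reduces to 74 mod 66 = 8; 45^8 ≡ 40 (mod 67).
Mod 37: 2055 ≡ 20; by Fermat, exponent reduces to 74 mod 36 = 2; 20^2 ≡ 30 (mod 37).
Combine by CRT: x ≡ 40 (mod 67), x ≡ 30 (mod 37) ⇒ x ≡ 844 (mod 2479).

844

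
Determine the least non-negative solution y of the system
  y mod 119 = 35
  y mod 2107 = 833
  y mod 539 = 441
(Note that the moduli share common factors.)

249459

Combine the congruences pairwise.
gcd(119, 2107) = 7 and 7 | (833 − 35), so the pair is consistent; merging gives y ≡ 34545 (mod 35819), where 35819 = lcm(119, 2107).
gcd(35819, 539) = 49 and 49 | (441 − 34545), so the pair is consistent; merging gives y ≡ 249459 (mod 394009), where 394009 = lcm(35819, 539).
The solution is unique modulo lcm(119, 2107, 539) = 394009.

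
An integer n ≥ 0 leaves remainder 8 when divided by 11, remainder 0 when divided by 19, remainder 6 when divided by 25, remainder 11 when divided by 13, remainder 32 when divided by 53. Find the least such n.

1158506

The moduli are pairwise coprime; M = 11·19·25·13·53 = 3600025.
M/11 = 327275; 327275 ≡ 3 (mod 11); 3·4 ≡ 1, so inverse 4.
M/19 = 189475; 189475 ≡ 7 (mod 19); 7·11 ≡ 1, so inverse 11.
M/25 = 144001; 144001 ≡ 1 (mod 25), inverse 1.
M/13 = 276925; 276925 ≡ 12 (mod 13); 12·12 ≡ 1, so inverse 12.
M/53 = 67925; 67925 ≡ 32 (mod 53); 32·5 ≡ 1, so inverse 5.
n ≡ 8·327275·4 + 0·189475·11 + 6·144001·1 + 11·276925·12 + 32·67925·5 = 58758906.
58758906 mod 3600025 = 1158506.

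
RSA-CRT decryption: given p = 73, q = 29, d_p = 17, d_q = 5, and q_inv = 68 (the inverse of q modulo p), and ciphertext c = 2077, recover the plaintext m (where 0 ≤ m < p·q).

1494

m₁ = c^(d_p) mod p: c ≡ 33 (mod 73), and 33^17 mod 73 = 34.
m₂ = c^(d_q) mod q: c ≡ 18 (mod 29), and 18^5 mod 29 = 15.
h = q_inv·(m₁ − m₂) mod p = 68·(34 − 15) mod 73 = 51.
m = m₂ + h·q = 15 + 51·29 = 1494.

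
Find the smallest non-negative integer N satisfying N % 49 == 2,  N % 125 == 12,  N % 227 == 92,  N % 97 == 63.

Combine the congruences pairwise.
From N ≡ 2 (mod 49) write N = 2 + 49t. Substituting into N ≡ 12 (mod 125) gives 49t ≡ 10 (mod 125), and since 49⁻¹ ≡ 74 (mod 125), t ≡ 115. Hence N ≡ 2 + 49·115 = 5637 (mod 6125).
From N ≡ 5637 (mod 6125) write N = 5637 + 6125t. Substituting into N ≡ 92 (mod 227) gives 6125t ≡ 130 (mod 227), and since 223⁻¹ ≡ 170 (mod 227), t ≡ 81. Hence N ≡ 5637 + 6125·81 = 501762 (mod 1390375).
From N ≡ 501762 (mod 1390375) write N = 501762 + 1390375t. Substituting into N ≡ 63 (mod 97) gives 1390375t ≡ 82 (mod 97), and since 74⁻¹ ≡ 59 (mod 97), t ≡ 85. Hence N ≡ 501762 + 1390375·85 = 118683637 (mod 134866375).

118683637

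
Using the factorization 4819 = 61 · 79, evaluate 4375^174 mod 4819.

Mod 61: 4375 ≡ 44; by Fermat, exponent reduces to 174 mod 60 = 54; 44^54 ≡ 27 (mod 61).
Mod 79: 4375 ≡ 30; by Fermat, exponent reduces to 174 mod 78 = 18; 30^18 ≡ 38 (mod 79).
Combine by CRT: x ≡ 27 (mod 61), x ≡ 38 (mod 79) ⇒ x ≡ 4541 (mod 4819).

4541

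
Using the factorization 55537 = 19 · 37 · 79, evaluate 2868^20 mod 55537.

38970

Mod 19: 2868 ≡ 18; by Fermat, exponent reduces to 20 mod 18 = 2; 18^2 ≡ 1 (mod 19).
Mod 37: 2868 ≡ 19; 19^20 ≡ 9 (mod 37).
Mod 79: 2868 ≡ 24; 24^20 ≡ 23 (mod 79).
Combine by CRT: x ≡ 1 (mod 19), x ≡ 9 (mod 37), x ≡ 23 (mod 79) ⇒ x ≡ 38970 (mod 55537).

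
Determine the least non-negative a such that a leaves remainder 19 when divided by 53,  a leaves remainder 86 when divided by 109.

1503

From a ≡ 19 (mod 53) write a = 19 + 53t. Substituting into a ≡ 86 (mod 109) gives 53t ≡ 67 (mod 109), and since 53⁻¹ ≡ 72 (mod 109), t ≡ 28. Hence a ≡ 19 + 53·28 = 1503 (mod 5777).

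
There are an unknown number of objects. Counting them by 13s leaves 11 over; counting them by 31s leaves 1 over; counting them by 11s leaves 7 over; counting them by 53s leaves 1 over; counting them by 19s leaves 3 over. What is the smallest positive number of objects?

2053751

From N ≡ 11 (mod 13) write N = 11 + 13t. Substituting into N ≡ 1 (mod 31) gives 13t ≡ 21 (mod 31), and since 13⁻¹ ≡ 12 (mod 31), t ≡ 4. Hence N ≡ 11 + 13·4 = 63 (mod 403).
From N ≡ 63 (mod 403) write N = 63 + 403t. Substituting into N ≡ 7 (mod 11) gives 403t ≡ 10 (mod 11), and since 7⁻¹ ≡ 8 (mod 11), t ≡ 3. Hence N ≡ 63 + 403·3 = 1272 (mod 4433).
From N ≡ 1272 (mod 4433) write N = 1272 + 4433t. Substituting into N ≡ 1 (mod 53) gives 4433t ≡ 1 (mod 53), and since 34⁻¹ ≡ 39 (mod 53), t ≡ 39. Hence N ≡ 1272 + 4433·39 = 174159 (mod 234949).
From N ≡ 174159 (mod 234949) write N = 174159 + 234949t. Substituting into N ≡ 3 (mod 19) gives 234949t ≡ 17 (mod 19), and since 14⁻¹ ≡ 15 (mod 19), t ≡ 8. Hence N ≡ 174159 + 234949·8 = 2053751 (mod 4464031).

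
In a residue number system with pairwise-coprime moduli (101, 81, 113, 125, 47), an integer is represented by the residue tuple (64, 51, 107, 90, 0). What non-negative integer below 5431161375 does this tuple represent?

4112422215

From x ≡ 64 (mod 101) write x = 64 + 101t. Substituting into x ≡ 51 (mod 81) gives 101t ≡ 68 (mod 81), and since 20⁻¹ ≡ 77 (mod 81), t ≡ 52. Hence x ≡ 64 + 101·52 = 5316 (mod 8181).
From x ≡ 5316 (mod 8181) write x = 5316 + 8181t. Substituting into x ≡ 107 (mod 113) gives 8181t ≡ 102 (mod 113), and since 45⁻¹ ≡ 108 (mod 113), t ≡ 55. Hence x ≡ 5316 + 8181·55 = 455271 (mod 924453).
From x ≡ 455271 (mod 924453) write x = 455271 + 924453t. Substituting into x ≡ 90 (mod 125) gives 924453t ≡ 69 (mod 125), and since 78⁻¹ ≡ 117 (mod 125), t ≡ 73. Hence x ≡ 455271 + 924453·73 = 67940340 (mod 115556625).
From x ≡ 67940340 (mod 115556625) write x = 67940340 + 115556625t. Substituting into x ≡ 0 (mod 47) gives 115556625t ≡ 40 (mod 47), and since 28⁻¹ ≡ 42 (mod 47), t ≡ 35. Hence x ≡ 67940340 + 115556625·35 = 4112422215 (mod 5431161375).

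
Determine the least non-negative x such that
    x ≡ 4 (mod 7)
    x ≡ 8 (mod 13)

60

From x ≡ 4 (mod 7) write x = 4 + 7t. Substituting into x ≡ 8 (mod 13) gives 7t ≡ 4 (mod 13), and since 7⁻¹ ≡ 2 (mod 13), t ≡ 8. Hence x ≡ 4 + 7·8 = 60 (mod 91).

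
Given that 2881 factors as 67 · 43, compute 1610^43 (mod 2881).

2728

Mod 67: 1610 ≡ 2; 2^43 ≡ 48 (mod 67).
Mod 43: 1610 ≡ 19; by Fermat, exponent reduces to 43 mod 42 = 1; 19^1 ≡ 19 (mod 43).
Combine by CRT: x ≡ 48 (mod 67), x ≡ 19 (mod 43) ⇒ x ≡ 2728 (mod 2881).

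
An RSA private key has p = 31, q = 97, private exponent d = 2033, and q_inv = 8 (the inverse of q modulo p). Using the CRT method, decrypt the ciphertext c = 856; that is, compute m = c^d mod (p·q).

d_p = d mod (p−1) = 2033 mod 30 = 23; d_q = d mod (q−1) = 17.
m₁ = c^(d_p) mod p: c ≡ 19 (mod 31), and 19^23 mod 31 = 9.
m₂ = c^(d_q) mod q: c ≡ 80 (mod 97), and 80^17 mod 97 = 13.
h = q_inv·(m₁ − m₂) mod p = 8·(9 − 13) mod 31 = 30.
m = m₂ + h·q = 13 + 30·97 = 2923.

2923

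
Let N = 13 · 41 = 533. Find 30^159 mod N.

272

Mod 13: 30 ≡ 4; by Fermat, exponent reduces to 159 mod 12 = 3; 4^3 ≡ 12 (mod 13).
Mod 41: 30 ≡ 30; by Fermat, exponent reduces to 159 mod 40 = 39; 30^39 ≡ 26 (mod 41).
Combine by CRT: x ≡ 12 (mod 13), x ≡ 26 (mod 41) ⇒ x ≡ 272 (mod 533).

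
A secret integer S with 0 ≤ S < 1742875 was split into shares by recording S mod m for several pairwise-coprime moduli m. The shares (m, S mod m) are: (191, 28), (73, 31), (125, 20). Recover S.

1067145

The moduli are pairwise coprime; N = 191·73·125 = 1742875.
N/191 = 9125; 9125 ≡ 148 (mod 191); 148·151 ≡ 1, so inverse 151.
N/73 = 23875; 23875 ≡ 4 (mod 73); 4·55 ≡ 1, so inverse 55.
N/125 = 13943; 13943 ≡ 68 (mod 125); 68·57 ≡ 1, so inverse 57.
S ≡ 28·9125·151 + 31·23875·55 + 20·13943·57 = 95182395.
95182395 mod 1742875 = 1067145.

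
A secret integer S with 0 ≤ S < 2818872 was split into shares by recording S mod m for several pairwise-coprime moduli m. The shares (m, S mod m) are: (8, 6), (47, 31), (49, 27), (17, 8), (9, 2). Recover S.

From S ≡ 6 (mod 8) write S = 6 + 8t. Substituting into S ≡ 31 (mod 47) gives 8t ≡ 25 (mod 47), and since 8⁻¹ ≡ 6 (mod 47), t ≡ 9. Hence S ≡ 6 + 8·9 = 78 (mod 376).
From S ≡ 78 (mod 376) write S = 78 + 376t. Substituting into S ≡ 27 (mod 49) gives 376t ≡ 47 (mod 49), and since 33⁻¹ ≡ 3 (mod 49), t ≡ 43. Hence S ≡ 78 + 376·43 = 16246 (mod 18424).
From S ≡ 16246 (mod 18424) write S = 16246 + 18424t. Substituting into S ≡ 8 (mod 17) gives 18424t ≡ 14 (mod 17), and since 13⁻¹ ≡ 4 (mod 17), t ≡ 5. Hence S ≡ 16246 + 18424·5 = 108366 (mod 313208).
From S ≡ 108366 (mod 313208) write S = 108366 + 313208t. Substituting into S ≡ 2 (mod 9) gives 313208t ≡ 5 (mod 9), and since 8⁻¹ ≡ 8 (mod 9), t ≡ 4. Hence S ≡ 108366 + 313208·4 = 1361198 (mod 2818872).

1361198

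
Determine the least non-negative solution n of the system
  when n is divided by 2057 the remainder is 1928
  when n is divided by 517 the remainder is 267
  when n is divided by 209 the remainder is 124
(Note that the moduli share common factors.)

1182646

gcd(2057, 517) = 11 and 11 | (267 − 1928), so the pair is consistent; merging gives n ≡ 22498 (mod 96679), where 96679 = lcm(2057, 517).
gcd(96679, 209) = 11 and 11 | (124 − 22498), so the pair is consistent; merging gives n ≡ 1182646 (mod 1836901), where 1836901 = lcm(96679, 209).
The solution is unique modulo lcm(2057, 517, 209) = 1836901.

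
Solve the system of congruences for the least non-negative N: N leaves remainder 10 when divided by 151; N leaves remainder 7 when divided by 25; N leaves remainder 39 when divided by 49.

169432

From N ≡ 10 (mod 151) write N = 10 + 151t. Substituting into N ≡ 7 (mod 25) gives 151t ≡ 22 (mod 25), and since 1⁻¹ ≡ 1 (mod 25), t ≡ 22. Hence N ≡ 10 + 151·22 = 3332 (mod 3775).
From N ≡ 3332 (mod 3775) write N = 3332 + 3775t. Substituting into N ≡ 39 (mod 49) gives 3775t ≡ 39 (mod 49), and since 2⁻¹ ≡ 25 (mod 49), t ≡ 44. Hence N ≡ 3332 + 3775·44 = 169432 (mod 184975).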